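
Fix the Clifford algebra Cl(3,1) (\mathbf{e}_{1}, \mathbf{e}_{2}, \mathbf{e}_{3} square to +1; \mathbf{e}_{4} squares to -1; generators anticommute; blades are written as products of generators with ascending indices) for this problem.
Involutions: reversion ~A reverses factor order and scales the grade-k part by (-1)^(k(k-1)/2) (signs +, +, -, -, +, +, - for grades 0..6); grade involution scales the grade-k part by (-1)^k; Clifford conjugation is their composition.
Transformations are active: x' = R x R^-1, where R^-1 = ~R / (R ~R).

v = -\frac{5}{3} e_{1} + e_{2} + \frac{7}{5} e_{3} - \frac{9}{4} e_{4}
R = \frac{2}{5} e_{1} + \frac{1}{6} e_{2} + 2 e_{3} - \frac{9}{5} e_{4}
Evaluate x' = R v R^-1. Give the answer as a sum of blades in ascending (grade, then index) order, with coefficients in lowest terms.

~R = \frac{2}{5} e_{1} + \frac{1}{6} e_{2} + 2 e_{3} - \frac{9}{5} e_{4}, and R ~R = \frac{853}{900}, so R^-1 = ~R / (\frac{853}{900}).
R v = -\frac{7}{4} + \frac{61}{90} e_{1} e_{2} + \frac{292}{75} e_{1} e_{3} - \frac{39}{10} e_{1} e_{4} - \frac{53}{30} e_{2} e_{3} + \frac{57}{40} e_{2} e_{4} - \frac{99}{50} e_{3} e_{4}
Answer: \frac{485}{2559} e_{1} - \frac{1378}{853} e_{2} - \frac{37471}{4265} e_{3} + \frac{30357}{3412} e_{4}


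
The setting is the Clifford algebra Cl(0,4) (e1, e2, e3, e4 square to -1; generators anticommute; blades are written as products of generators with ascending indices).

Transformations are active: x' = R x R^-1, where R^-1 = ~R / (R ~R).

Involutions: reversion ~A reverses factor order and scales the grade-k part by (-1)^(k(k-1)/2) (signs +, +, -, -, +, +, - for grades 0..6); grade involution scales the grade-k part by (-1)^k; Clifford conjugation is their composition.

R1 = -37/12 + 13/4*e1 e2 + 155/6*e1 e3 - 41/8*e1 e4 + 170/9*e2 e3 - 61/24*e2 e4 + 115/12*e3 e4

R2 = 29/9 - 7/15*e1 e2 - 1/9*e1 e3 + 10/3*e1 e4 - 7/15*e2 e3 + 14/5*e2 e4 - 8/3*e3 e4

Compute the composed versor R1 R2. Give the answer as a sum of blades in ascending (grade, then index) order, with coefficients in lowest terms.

Distribute over the grade parts of R1 (each basis-blade product reordered to ascending indices, repeated generators contracted through their squares):
<R1>_0 (= -37/12) R2 = -1073/108 + 259/180*e1 e2 + 37/108*e1 e3 - 185/18*e1 e4 + 259/180*e2 e3 - 259/30*e2 e4 + 74/9*e3 e4
<R1>_2 (= 13/4*e1 e2 + 155/6*e1 e3 - 41/8*e1 e4 + 170/9*e2 e3 - 61/24*e2 e4 + 115/12*e3 e4) R2 = 33997/540 - 8687/1620*e1 e2 + 31139/540*e1 e3 + 11717/270*e1 e4 + 17011/324*e2 e3 + 923/20*e2 e4 + 90787/540*e3 e4 - 102/5*e1 e2 e3 e4
Summing the partial products and collecting blades:
Answer: 2386/45 - 1589/405*e1 e2 + 7831/135*e1 e3 + 4471/135*e1 e4 + 43693/810*e2 e3 + 2251/60*e2 e4 + 95227/540*e3 e4 - 102/5*e1 e2 e3 e4


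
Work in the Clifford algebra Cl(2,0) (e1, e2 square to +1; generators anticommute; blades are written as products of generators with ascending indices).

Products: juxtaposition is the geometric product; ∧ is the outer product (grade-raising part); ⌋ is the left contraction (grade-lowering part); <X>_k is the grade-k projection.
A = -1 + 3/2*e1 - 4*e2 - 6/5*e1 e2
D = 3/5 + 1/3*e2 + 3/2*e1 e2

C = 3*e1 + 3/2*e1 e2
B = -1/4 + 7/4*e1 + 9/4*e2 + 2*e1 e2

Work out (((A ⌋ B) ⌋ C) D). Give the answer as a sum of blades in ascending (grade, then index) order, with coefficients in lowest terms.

step 1: -149/40 + 25/4*e1 + 3/4*e2 - 2*e1 e2
step 2: 87/4 - 123/10*e1 + 75/8*e2 - 447/80*e1 e2
step 3: 3929/160 - 4661/200*e1 - 223/40*e2 + 10069/400*e1 e2
Answer: 3929/160 - 4661/200*e1 - 223/40*e2 + 10069/400*e1 e2


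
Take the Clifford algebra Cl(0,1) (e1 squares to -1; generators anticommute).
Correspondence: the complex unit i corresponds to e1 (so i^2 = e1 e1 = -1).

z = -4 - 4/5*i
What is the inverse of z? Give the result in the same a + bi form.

In blades: z = -4 - 4/5*e1.
With qbar = -4 + 4/5*e1 (scalar fixed, mapped units negated), z qbar = 416/25 (the sum of squared coefficients), so z^-1 = qbar / (416/25) = -25/104 + 5/104*e1; translating back:
Answer: -25/104 + 5/104*i


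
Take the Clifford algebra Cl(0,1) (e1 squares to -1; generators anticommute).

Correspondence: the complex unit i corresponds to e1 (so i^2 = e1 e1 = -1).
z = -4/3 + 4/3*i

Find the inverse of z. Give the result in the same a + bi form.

In blades: z = -4/3 + 4/3*e1.
With qbar = -4/3 - 4/3*e1 (scalar fixed, mapped units negated), z qbar = 32/9 (the sum of squared coefficients), so z^-1 = qbar / (32/9) = -3/8 - 3/8*e1; translating back:
Answer: -3/8 - 3/8*i


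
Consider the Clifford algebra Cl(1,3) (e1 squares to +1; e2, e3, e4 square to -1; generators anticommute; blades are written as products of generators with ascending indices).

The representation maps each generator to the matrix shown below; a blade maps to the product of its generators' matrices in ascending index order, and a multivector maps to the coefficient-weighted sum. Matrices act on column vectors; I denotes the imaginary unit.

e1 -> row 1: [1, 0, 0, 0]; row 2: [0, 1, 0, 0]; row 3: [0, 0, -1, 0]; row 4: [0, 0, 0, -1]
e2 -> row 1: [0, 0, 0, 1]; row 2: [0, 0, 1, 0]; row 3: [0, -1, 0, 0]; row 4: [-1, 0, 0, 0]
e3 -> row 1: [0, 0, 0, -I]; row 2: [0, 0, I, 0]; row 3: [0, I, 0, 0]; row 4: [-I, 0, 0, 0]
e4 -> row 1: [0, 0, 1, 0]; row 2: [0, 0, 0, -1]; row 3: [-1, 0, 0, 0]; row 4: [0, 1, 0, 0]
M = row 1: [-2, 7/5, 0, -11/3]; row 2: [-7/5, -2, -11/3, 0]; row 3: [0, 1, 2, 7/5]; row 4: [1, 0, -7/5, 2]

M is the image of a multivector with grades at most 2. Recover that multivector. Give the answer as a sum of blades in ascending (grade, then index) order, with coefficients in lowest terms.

Method: the blade images are trace-orthogonal — tr(rho(e_A) rho(e_B)^-1) = 4 if A = B and 0 otherwise — and rho(e_A)^-1 = (e_A)^2 * rho(e_A) with (e_A)^2 = +1 or -1, so the coefficient of e_A in the preimage is (e_A)^2 * tr(M rho(e_A))/4.
Nonzero projections over blades of grade <= 2: e1: (e1)^2 = +1, tr(M rho(e1)) = -8, coefficient -2; e2: (e2)^2 = -1, tr(M rho(e2)) = 28/3, coefficient -7/3; e1 e2: (e1 e2)^2 = +1, tr(M rho(e1 e2)) = -16/3, coefficient -4/3; e2 e4: (e2 e4)^2 = -1, tr(M rho(e2 e4)) = -28/5, coefficient 7/5. Every other blade of grade <= 2 projects to 0.
Answer: -2*e1 - 7/3*e2 - 4/3*e1 e2 + 7/5*e2 e4


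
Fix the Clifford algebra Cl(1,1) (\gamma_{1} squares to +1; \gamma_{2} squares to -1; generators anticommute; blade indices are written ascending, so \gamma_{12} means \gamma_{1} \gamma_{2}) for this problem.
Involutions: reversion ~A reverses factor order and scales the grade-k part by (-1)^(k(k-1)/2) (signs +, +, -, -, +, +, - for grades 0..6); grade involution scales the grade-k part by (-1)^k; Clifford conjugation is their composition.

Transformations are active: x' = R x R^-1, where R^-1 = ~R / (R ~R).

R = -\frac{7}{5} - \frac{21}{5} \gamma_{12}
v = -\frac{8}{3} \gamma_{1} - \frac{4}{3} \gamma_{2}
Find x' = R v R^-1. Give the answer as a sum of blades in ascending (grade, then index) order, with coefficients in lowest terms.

~R = -\frac{7}{5} + \frac{21}{5} \gamma_{12}, and R ~R = -\frac{392}{25}, so R^-1 = ~R / (-\frac{392}{25}).
R v = -\frac{28}{15} \gamma_{1} - \frac{28}{3} \gamma_{2}
Answer: \frac{7}{3} \gamma_{1} - \frac{1}{3} \gamma_{2}


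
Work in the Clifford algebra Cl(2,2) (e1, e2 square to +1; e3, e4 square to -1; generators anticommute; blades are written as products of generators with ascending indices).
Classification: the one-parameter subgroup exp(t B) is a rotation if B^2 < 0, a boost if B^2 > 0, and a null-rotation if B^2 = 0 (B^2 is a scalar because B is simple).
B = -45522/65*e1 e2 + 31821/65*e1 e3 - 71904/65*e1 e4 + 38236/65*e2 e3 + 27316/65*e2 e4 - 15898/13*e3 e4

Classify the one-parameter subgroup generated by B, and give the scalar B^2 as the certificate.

B^2 term by term: the squares give (-45522/65)^2*(e1 e2)^2 + (31821/65)^2*(e1 e3)^2 + (-71904/65)^2*(e1 e4)^2 + (38236/65)^2*(e2 e3)^2 + (27316/65)^2*(e2 e4)^2 + (-15898/13)^2*(e3 e4)^2 = 2072252484/4225*(-1) + 1012576041/4225*(+1) + 5170185216/4225*(+1) + 1461991696/4225*(+1) + 746163856/4225*(+1) + 252746404/169*(-1) = 1 (each basis 2-blade squares to minus the product of its generators' squares); cross terms between blades sharing an index anticommute and cancel; the commuting (index-disjoint) pairs give grade-4 terms 2*c*c'*(blade product), which cancel blade by blade — e1 e2 e3 e4: 1447417512/845 - 1738444872/4225 - 5498642688/4225 = 0 — confirming B is simple. So B^2 = 1.
Answer: boost, certificate B^2 = 1. One invariant decides it: the square 1 survives every conjugation, and its sign is exactly the classification.


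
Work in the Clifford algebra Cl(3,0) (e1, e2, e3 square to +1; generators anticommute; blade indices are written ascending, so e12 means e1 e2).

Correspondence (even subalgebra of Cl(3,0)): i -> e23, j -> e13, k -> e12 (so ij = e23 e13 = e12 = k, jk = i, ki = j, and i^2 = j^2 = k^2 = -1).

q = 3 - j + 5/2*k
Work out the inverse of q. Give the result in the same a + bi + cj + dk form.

In blades: q = 3 + 5/2*e12 - e13.
With qbar = 3 - 5/2*e12 + e13 (scalar fixed, mapped units negated), q qbar = 65/4 (the sum of squared coefficients), so q^-1 = qbar / (65/4) = 12/65 - 2/13*e12 + 4/65*e13; translating back:
Answer: 12/65 + 4/65*j - 2/13*k


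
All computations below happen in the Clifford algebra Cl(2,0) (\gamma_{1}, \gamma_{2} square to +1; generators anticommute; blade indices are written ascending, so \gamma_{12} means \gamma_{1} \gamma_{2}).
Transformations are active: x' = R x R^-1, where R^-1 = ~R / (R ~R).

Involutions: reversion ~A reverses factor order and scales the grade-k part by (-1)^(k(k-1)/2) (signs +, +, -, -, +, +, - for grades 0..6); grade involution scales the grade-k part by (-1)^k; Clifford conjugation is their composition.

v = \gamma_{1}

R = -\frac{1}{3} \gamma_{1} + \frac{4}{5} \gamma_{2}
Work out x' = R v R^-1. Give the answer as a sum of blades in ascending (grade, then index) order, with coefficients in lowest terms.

~R = -\frac{1}{3} \gamma_{1} + \frac{4}{5} \gamma_{2}, and R ~R = \frac{169}{225}, so R^-1 = ~R / (\frac{169}{225}).
R v = -\frac{1}{3} - \frac{4}{5} \gamma_{12}
Answer: -\frac{119}{169} \gamma_{1} - \frac{120}{169} \gamma_{2}


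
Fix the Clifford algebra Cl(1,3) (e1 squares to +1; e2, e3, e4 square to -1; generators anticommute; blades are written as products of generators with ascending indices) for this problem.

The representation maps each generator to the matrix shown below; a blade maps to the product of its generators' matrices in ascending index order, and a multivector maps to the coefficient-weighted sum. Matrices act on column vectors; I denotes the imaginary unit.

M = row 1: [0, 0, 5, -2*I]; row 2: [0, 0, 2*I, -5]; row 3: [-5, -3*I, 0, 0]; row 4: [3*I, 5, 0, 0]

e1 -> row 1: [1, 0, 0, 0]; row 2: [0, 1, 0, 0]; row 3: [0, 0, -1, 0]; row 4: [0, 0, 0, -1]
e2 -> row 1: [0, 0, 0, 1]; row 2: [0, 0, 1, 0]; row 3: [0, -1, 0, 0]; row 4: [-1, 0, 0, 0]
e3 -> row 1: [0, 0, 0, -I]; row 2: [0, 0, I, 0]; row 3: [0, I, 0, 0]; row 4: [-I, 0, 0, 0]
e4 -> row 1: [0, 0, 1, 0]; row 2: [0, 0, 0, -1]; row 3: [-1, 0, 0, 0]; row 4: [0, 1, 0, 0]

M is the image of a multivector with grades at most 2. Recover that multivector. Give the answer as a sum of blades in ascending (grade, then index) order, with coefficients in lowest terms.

Method: the blade images are trace-orthogonal — tr(rho(e_A) rho(e_B)^-1) = 4 if A = B and 0 otherwise — and rho(e_A)^-1 = (e_A)^2 * rho(e_A) with (e_A)^2 = +1 or -1, so the coefficient of e_A in the preimage is (e_A)^2 * tr(M rho(e_A))/4.
Nonzero projections over blades of grade <= 2: e3: (e3)^2 = -1, tr(M rho(e3)) = 2, coefficient -1/2; e4: (e4)^2 = -1, tr(M rho(e4)) = -20, coefficient 5; e1 e3: (e1 e3)^2 = +1, tr(M rho(e1 e3)) = 10, coefficient 5/2. Every other blade of grade <= 2 projects to 0.
Answer: -1/2*e3 + 5*e4 + 5/2*e1 e3


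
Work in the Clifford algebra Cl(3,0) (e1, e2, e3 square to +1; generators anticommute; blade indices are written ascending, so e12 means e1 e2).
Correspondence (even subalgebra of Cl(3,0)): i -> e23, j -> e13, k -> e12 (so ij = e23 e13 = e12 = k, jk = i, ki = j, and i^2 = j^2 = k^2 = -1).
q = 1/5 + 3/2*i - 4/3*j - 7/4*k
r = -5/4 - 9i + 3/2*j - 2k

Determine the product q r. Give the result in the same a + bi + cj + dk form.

In blades: q = 1/5 - 7/4*e12 - 4/3*e13 + 3/2*e23, r = -5/4 - 2*e12 + 3/2*e13 - 9*e23.
Distribute q over r term by term (generator squares from the signature, products reordered to ascending indices): (1/5)*r = -1/4 - 2/5*e12 + 3/10*e13 - 9/5*e23; (-7/4*e12)*r = -7/2 + 35/16*e12 + 63/4*e13 + 21/8*e23; (-4/3*e13)*r = 2 - 12*e12 + 5/3*e13 + 8/3*e23; (3/2*e23)*r = 27/2 + 9/4*e12 + 3*e13 - 15/8*e23.
Sum: 47/4 - 637/80*e12 + 1243/60*e13 + 97/60*e23; translating back through the correspondence:
Answer: 47/4 + 97/60*i + 1243/60*j - 637/80*k


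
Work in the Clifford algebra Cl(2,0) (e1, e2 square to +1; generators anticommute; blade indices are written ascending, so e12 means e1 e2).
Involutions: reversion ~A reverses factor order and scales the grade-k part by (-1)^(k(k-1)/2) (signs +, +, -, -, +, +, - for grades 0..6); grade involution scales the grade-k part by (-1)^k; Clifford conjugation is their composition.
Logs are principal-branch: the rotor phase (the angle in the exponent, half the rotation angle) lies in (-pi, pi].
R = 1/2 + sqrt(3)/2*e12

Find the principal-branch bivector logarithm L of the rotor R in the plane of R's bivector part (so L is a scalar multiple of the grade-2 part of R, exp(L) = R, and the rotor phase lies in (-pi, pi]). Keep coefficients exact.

The scalar part of R is 1/2, which pins the rotor phase on the principal branch; dividing the bivector part by the sine of that phase recovers the unit plane, and L is the phase times that plane.
Concretely: cos(phase) = 1/2 gives phase = ±pi/3, and since phase/sin(phase) is even the sign is immaterial: L = (phase/sin(phase)) * <R>_2 = (2*sqrt(3)*pi/9) * <R>_2.
Answer: pi/3*e12


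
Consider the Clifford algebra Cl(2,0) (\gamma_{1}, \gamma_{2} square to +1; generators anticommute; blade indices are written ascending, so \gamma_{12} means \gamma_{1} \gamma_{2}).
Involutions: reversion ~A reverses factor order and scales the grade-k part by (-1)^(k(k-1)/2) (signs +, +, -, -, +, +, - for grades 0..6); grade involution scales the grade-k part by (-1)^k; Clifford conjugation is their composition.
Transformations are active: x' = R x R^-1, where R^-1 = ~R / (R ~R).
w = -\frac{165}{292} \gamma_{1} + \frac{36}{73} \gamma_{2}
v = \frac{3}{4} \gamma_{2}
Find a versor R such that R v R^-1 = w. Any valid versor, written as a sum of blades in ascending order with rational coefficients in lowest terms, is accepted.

Since q(v) = q(w) = \frac{9}{16}, the sum R = v + w = -\frac{165}{292} \gamma_{1} + \frac{363}{292} \gamma_{2} does the job whenever invertible.
Answer: -\frac{165}{292} \gamma_{1} + \frac{363}{292} \gamma_{2}


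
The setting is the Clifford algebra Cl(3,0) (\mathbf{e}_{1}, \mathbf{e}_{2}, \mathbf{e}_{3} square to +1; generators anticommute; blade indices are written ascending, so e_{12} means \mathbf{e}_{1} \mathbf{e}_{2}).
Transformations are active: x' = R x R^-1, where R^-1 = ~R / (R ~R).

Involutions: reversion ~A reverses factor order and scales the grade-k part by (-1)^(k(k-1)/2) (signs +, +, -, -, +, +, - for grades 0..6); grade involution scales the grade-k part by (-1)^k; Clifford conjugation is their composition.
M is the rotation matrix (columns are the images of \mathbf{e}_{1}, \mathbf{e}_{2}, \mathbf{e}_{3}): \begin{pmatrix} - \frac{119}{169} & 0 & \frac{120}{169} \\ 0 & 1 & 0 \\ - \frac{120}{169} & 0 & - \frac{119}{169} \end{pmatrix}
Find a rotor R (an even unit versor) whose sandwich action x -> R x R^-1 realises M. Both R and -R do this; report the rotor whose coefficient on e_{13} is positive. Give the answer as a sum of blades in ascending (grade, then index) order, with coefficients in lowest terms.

Method: write R = a + b12*e_{12} + b13*e_{13} + b23*e_{23} with a^2 + b12^2 + b13^2 + b23^2 = 1 (so R^-1 = ~R). Expanding the columns R e_j ~R gives tr M = 4a^2 - 1 and, from the antisymmetric part, M21 - M12 = -4a*b12, M13 - M31 = 4a*b13, M32 - M23 = -4a*b23.
Here tr M = -\frac{69}{169}, so a^2 = (1 + tr M)/4 = \frac{25}{169} and a = ±\frac{5}{13}. Taking a = \frac{5}{13}: M21 - M12 = 0, M13 - M31 = \frac{240}{169}, M32 - M23 = 0, giving b12 = 0, b13 = \frac{12}{13}, b23 = 0, i.e. R = \frac{5}{13} + \frac{12}{13} e_{13}.
Its e_{13} coefficient is already positive.
Answer: \frac{5}{13} + \frac{12}{13} e_{13}. Sheet selection: the two-to-one cover makes ±R indistinguishable at the matrix level (trace -\frac{69}{169}), so uniqueness comes from the required sign on e_{13}.


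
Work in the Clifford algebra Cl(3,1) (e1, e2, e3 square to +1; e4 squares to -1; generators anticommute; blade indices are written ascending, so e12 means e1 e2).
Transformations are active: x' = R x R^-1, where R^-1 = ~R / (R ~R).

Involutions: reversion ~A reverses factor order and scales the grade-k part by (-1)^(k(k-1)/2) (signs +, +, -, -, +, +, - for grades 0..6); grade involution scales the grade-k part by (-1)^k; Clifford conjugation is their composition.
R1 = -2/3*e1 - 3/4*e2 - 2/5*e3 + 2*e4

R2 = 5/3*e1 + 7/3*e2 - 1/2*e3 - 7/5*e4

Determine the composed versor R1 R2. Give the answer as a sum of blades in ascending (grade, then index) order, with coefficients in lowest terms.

Distribute over the terms of R1 (each basis-blade product reordered to ascending indices, repeated generators contracted through their squares):
(-2/3*e1) R2 = -10/9 - 14/9*e12 + 1/3*e13 + 14/15*e14
(-3/4*e2) R2 = -7/4 + 5/4*e12 + 3/8*e23 + 21/20*e24
(-2/5*e3) R2 = 1/5 + 2/3*e13 + 14/15*e23 + 14/25*e34
(2*e4) R2 = 14/5 - 10/3*e14 - 14/3*e24 + e34
Summing the partial products and collecting blades:
Answer: 5/36 - 11/36*e12 + e13 - 12/5*e14 + 157/120*e23 - 217/60*e24 + 39/25*e34


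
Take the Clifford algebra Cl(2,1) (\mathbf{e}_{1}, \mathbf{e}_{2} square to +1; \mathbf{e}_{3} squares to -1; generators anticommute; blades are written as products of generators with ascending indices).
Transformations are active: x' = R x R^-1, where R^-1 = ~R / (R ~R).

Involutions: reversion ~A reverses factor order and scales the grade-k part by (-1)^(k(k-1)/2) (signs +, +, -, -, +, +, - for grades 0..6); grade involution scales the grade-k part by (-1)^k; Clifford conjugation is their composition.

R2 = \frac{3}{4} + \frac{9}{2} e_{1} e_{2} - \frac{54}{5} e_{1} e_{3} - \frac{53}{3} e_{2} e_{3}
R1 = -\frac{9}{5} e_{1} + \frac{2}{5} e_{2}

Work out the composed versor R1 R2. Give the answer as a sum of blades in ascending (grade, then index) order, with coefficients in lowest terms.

Distribute over the terms of R1 (each basis-blade product reordered to ascending indices, repeated generators contracted through their squares):
(-\frac{9}{5} e_{1}) R2 = -\frac{27}{20} e_{1} - \frac{81}{10} e_{2} + \frac{486}{25} e_{3} + \frac{159}{5} e_{1} e_{2} e_{3}
(\frac{2}{5} e_{2}) R2 = -\frac{9}{5} e_{1} + \frac{3}{10} e_{2} - \frac{106}{15} e_{3} + \frac{108}{25} e_{1} e_{2} e_{3}
Summing the partial products and collecting blades:
Answer: -\frac{63}{20} e_{1} - \frac{39}{5} e_{2} + \frac{928}{75} e_{3} + \frac{903}{25} e_{1} e_{2} e_{3}


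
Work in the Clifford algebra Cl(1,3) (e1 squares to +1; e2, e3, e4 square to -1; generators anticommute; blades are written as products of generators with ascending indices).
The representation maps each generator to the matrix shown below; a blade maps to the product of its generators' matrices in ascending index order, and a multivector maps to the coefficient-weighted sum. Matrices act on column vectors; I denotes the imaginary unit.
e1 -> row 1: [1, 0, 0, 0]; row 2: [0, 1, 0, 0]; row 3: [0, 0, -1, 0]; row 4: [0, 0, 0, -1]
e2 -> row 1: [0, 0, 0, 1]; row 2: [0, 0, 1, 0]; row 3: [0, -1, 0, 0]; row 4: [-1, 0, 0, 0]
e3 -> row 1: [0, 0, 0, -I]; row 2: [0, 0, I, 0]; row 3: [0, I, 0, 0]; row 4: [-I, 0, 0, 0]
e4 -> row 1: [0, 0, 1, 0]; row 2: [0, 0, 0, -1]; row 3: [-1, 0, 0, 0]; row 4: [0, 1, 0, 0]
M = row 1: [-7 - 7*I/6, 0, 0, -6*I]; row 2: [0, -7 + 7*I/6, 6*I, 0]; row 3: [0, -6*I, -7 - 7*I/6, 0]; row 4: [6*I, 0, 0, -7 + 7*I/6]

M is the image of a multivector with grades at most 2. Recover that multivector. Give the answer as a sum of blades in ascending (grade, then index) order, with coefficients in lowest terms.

Method: the blade images are trace-orthogonal — tr(rho(e_A) rho(e_B)^-1) = 4 if A = B and 0 otherwise — and rho(e_A)^-1 = (e_A)^2 * rho(e_A) with (e_A)^2 = +1 or -1, so the coefficient of e_A in the preimage is (e_A)^2 * tr(M rho(e_A))/4.
Nonzero projections over blades of grade <= 2: 1: (1)^2 = +1, tr(M 1) = -28, coefficient -7; e1 e3: (e1 e3)^2 = +1, tr(M rho(e1 e3)) = 24, coefficient 6; e2 e3: (e2 e3)^2 = -1, tr(M rho(e2 e3)) = -14/3, coefficient 7/6. Every other blade of grade <= 2 projects to 0.
Answer: -7 + 6*e1 e3 + 7/6*e2 e3


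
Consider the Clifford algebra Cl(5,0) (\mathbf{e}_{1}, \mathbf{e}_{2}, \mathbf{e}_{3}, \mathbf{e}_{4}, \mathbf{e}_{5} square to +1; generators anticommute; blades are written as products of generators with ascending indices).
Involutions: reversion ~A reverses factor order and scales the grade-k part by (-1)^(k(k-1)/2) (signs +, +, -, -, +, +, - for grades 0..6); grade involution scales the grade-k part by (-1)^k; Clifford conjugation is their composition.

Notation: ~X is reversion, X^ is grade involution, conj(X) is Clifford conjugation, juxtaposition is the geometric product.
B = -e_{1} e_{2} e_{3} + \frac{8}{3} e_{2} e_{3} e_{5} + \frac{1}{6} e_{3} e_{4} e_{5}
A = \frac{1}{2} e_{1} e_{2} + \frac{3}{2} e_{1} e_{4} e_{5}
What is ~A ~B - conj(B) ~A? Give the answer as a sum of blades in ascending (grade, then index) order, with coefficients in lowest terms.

first term: \frac{1}{2} e_{3} - \frac{1}{4} e_{1} e_{3} + \frac{4}{3} e_{1} e_{3} e_{5} + 4 e_{1} e_{2} e_{3} e_{4} - \frac{3}{2} e_{2} e_{3} e_{4} e_{5} + \frac{1}{12} e_{1} e_{2} e_{3} e_{4} e_{5}
second term: -\frac{1}{2} e_{3} - \frac{1}{4} e_{1} e_{3} + \frac{4}{3} e_{1} e_{3} e_{5} - 4 e_{1} e_{2} e_{3} e_{4} + \frac{3}{2} e_{2} e_{3} e_{4} e_{5} - \frac{1}{12} e_{1} e_{2} e_{3} e_{4} e_{5}
Answer: e_{3} + 8 e_{1} e_{2} e_{3} e_{4} - 3 e_{2} e_{3} e_{4} e_{5} + \frac{1}{6} e_{1} e_{2} e_{3} e_{4} e_{5}


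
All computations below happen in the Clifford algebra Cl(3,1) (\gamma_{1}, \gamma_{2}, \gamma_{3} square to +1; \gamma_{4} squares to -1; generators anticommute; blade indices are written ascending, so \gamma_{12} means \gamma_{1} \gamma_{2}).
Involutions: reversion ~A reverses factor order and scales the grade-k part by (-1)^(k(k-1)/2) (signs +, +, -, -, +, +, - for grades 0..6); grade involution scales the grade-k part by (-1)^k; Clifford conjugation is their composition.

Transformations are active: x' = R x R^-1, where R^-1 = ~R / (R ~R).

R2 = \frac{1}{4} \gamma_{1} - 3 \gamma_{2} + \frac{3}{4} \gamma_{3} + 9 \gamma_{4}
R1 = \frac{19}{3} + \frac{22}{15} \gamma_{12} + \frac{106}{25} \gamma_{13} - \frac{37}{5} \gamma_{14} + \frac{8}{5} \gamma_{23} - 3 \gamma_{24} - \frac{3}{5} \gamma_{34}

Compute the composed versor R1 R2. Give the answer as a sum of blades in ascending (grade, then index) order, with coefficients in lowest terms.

Distribute over the terms of R2 (each basis-blade product reordered to ascending indices, repeated generators contracted through their squares):
R1 (\frac{1}{4} \gamma_{1}) = \frac{19}{12} \gamma_{1} - \frac{11}{30} \gamma_{2} - \frac{53}{50} \gamma_{3} + \frac{37}{20} \gamma_{4} + \frac{2}{5} \gamma_{123} - \frac{3}{4} \gamma_{124} - \frac{3}{20} \gamma_{134}
R1 (-3 \gamma_{2}) = -\frac{22}{5} \gamma_{1} - 19 \gamma_{2} + \frac{24}{5} \gamma_{3} - 9 \gamma_{4} + \frac{318}{25} \gamma_{123} - \frac{111}{5} \gamma_{124} + \frac{9}{5} \gamma_{234}
R1 (\frac{3}{4} \gamma_{3}) = \frac{159}{50} \gamma_{1} + \frac{6}{5} \gamma_{2} + \frac{19}{4} \gamma_{3} + \frac{9}{20} \gamma_{4} + \frac{11}{10} \gamma_{123} + \frac{111}{20} \gamma_{134} + \frac{9}{4} \gamma_{234}
R1 (9 \gamma_{4}) = \frac{333}{5} \gamma_{1} + 27 \gamma_{2} + \frac{27}{5} \gamma_{3} + 57 \gamma_{4} + \frac{66}{5} \gamma_{124} + \frac{954}{25} \gamma_{134} + \frac{72}{5} \gamma_{234}
Summing the partial products and collecting blades:
Answer: \frac{20089}{300} \gamma_{1} + \frac{53}{6} \gamma_{2} + \frac{1389}{100} \gamma_{3} + \frac{503}{10} \gamma_{4} + \frac{711}{50} \gamma_{123} - \frac{39}{4} \gamma_{124} + \frac{1089}{25} \gamma_{134} + \frac{369}{20} \gamma_{234}


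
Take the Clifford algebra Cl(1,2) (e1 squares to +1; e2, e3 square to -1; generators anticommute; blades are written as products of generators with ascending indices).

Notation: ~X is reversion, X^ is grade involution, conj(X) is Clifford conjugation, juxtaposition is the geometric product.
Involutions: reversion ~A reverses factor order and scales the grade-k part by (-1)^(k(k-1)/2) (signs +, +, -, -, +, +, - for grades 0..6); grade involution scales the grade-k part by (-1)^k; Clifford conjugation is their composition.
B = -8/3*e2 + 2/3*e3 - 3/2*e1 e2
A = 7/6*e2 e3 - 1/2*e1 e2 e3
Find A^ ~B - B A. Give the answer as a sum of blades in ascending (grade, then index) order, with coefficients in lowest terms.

first term: -7/9*e2 - 85/36*e3 - 1/3*e1 e2 + 5/12*e1 e3
second term: 7/9*e2 + 139/36*e3 + 1/3*e1 e2 + 37/12*e1 e3
Answer: -14/9*e2 - 56/9*e3 - 2/3*e1 e2 - 8/3*e1 e3


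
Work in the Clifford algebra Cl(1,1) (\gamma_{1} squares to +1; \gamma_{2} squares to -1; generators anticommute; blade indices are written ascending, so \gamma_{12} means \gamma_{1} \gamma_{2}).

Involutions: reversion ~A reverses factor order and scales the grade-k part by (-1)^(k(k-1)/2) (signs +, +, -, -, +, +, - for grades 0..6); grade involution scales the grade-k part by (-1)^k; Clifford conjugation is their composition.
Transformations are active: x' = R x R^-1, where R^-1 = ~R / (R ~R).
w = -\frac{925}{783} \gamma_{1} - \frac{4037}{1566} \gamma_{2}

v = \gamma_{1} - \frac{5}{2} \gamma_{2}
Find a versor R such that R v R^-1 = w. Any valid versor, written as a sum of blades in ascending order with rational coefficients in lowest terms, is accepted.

The midline construction: v and w both square to -\frac{21}{4}, so reflecting in their sum -\frac{142}{783} \gamma_{1} - \frac{3976}{783} \gamma_{2} exchanges them.
Answer: -\frac{142}{783} \gamma_{1} - \frac{3976}{783} \gamma_{2}


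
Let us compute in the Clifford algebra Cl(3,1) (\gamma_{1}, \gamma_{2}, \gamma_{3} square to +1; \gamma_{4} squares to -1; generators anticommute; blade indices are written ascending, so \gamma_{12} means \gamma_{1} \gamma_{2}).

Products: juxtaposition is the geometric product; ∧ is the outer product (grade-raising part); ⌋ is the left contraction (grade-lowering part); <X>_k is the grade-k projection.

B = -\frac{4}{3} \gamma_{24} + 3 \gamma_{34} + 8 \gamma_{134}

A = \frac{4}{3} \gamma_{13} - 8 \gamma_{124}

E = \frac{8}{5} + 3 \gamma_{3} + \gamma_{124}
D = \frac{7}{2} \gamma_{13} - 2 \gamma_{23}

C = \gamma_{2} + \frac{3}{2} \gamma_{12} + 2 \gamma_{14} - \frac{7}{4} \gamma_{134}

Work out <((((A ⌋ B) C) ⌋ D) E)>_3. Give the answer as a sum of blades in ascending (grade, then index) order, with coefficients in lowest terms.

step 1: -\frac{32}{3} \gamma_{4}
step 2: -\frac{64}{3} \gamma_{1} - \frac{56}{3} \gamma_{13} + \frac{32}{3} \gamma_{24} - 16 \gamma_{124}
step 3: \frac{196}{3} - \frac{224}{3} \gamma_{3}
step 4: -\frac{1792}{15} + \frac{1148}{15} \gamma_{3} + \frac{196}{3} \gamma_{124} - \frac{224}{3} \gamma_{1234}
step 5: \frac{196}{3} \gamma_{124}
Answer: \frac{196}{3} \gamma_{124}


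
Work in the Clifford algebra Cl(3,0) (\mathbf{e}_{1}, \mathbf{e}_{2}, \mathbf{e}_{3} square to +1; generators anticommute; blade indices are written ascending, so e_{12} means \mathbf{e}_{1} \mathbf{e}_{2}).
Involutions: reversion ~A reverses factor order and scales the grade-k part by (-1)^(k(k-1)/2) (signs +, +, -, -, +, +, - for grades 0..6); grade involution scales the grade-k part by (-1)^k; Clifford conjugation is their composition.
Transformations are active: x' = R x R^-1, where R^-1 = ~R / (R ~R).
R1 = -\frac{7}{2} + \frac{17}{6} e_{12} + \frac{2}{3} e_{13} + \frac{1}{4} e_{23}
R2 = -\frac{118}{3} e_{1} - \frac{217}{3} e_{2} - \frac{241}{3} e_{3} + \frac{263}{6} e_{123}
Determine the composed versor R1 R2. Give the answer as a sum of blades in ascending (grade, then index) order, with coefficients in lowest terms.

Distribute over the terms of R1 (each basis-blade product reordered to ascending indices, repeated generators contracted through their squares):
(-\frac{7}{2}) R2 = \frac{413}{3} e_{1} + \frac{1519}{6} e_{2} + \frac{1687}{6} e_{3} - \frac{1841}{12} e_{123}
(\frac{17}{6} e_{12}) R2 = -\frac{3689}{18} e_{1} + \frac{1003}{9} e_{2} - \frac{4471}{36} e_{3} - \frac{4097}{18} e_{123}
(\frac{2}{3} e_{13}) R2 = -\frac{482}{9} e_{1} + \frac{263}{9} e_{2} + \frac{236}{9} e_{3} + \frac{434}{9} e_{123}
(\frac{1}{4} e_{23}) R2 = -\frac{263}{24} e_{1} - \frac{241}{12} e_{2} + \frac{217}{12} e_{3} - \frac{59}{6} e_{123}
Summing the partial products and collecting blades:
Answer: -\frac{3163}{24} e_{1} + \frac{1495}{4} e_{2} + \frac{3623}{18} e_{3} - \frac{12335}{36} e_{123}


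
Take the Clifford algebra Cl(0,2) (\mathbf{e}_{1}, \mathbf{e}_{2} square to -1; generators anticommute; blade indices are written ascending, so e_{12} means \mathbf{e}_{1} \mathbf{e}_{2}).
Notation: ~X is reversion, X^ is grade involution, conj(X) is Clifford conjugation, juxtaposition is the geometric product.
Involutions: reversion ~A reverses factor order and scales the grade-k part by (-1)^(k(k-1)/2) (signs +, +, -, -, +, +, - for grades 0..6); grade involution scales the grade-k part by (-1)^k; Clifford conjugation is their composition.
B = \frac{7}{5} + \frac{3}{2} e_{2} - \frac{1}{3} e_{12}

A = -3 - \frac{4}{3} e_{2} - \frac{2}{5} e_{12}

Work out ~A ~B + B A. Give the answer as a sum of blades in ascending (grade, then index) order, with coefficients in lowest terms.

first term: -\frac{7}{3} - \frac{47}{45} e_{1} - \frac{191}{30} e_{2} - \frac{11}{25} e_{12}
second term: -\frac{7}{3} - \frac{47}{45} e_{1} - \frac{191}{30} e_{2} + \frac{11}{25} e_{12}
Answer: -\frac{14}{3} - \frac{94}{45} e_{1} - \frac{191}{15} e_{2}


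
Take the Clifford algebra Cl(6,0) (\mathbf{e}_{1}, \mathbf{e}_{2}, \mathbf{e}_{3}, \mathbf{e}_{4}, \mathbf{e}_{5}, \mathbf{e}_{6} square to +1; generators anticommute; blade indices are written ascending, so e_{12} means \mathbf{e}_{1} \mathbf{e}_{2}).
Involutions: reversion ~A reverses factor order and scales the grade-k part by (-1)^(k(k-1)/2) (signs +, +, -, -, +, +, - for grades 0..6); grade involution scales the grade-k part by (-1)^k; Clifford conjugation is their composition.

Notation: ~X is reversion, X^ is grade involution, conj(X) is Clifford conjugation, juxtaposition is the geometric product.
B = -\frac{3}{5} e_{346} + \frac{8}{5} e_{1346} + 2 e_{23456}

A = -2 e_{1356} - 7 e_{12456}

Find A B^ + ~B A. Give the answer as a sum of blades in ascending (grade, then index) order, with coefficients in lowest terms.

first term: -14 e_{13} + \frac{16}{5} e_{45} + 4 e_{124} - \frac{6}{5} e_{145} + \frac{56}{5} e_{235} + \frac{21}{5} e_{1235}
second term: -14 e_{13} - \frac{16}{5} e_{45} + 4 e_{124} - \frac{6}{5} e_{145} - \frac{56}{5} e_{235} - \frac{21}{5} e_{1235}
Answer: -28 e_{13} + 8 e_{124} - \frac{12}{5} e_{145}


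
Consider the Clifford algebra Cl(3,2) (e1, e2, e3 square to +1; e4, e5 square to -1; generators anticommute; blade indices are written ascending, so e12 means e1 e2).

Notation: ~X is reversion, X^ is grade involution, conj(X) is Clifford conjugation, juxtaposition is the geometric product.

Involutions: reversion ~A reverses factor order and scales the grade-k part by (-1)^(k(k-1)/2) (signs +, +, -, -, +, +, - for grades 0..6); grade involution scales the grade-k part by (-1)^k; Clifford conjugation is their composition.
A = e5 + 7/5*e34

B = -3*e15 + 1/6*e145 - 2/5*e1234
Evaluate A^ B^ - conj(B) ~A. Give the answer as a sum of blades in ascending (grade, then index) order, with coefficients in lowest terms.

first term: 3*e1 - 14/25*e12 - 1/6*e14 + 7/30*e135 - 21/5*e1345 + 2/5*e12345
second term: -3*e1 + 14/25*e12 - 1/6*e14 - 7/30*e135 - 21/5*e1345 - 2/5*e12345
Answer: 6*e1 - 28/25*e12 + 7/15*e135 + 4/5*e12345


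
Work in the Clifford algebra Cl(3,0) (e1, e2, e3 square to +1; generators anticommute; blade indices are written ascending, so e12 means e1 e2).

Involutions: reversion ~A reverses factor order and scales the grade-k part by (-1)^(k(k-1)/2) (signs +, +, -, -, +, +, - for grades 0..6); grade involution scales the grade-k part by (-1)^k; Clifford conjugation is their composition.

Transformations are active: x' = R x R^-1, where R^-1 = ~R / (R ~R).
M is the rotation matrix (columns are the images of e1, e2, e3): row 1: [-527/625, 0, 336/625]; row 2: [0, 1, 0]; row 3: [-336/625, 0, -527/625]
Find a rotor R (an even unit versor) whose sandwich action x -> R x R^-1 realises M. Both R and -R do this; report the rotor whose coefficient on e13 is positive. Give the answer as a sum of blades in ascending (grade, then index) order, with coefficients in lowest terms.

Method: write R = a + b12*e12 + b13*e13 + b23*e23 with a^2 + b12^2 + b13^2 + b23^2 = 1 (so R^-1 = ~R). Expanding the columns R e_j ~R gives tr M = 4a^2 - 1 and, from the antisymmetric part, M21 - M12 = -4a*b12, M13 - M31 = 4a*b13, M32 - M23 = -4a*b23.
Here tr M = -429/625, so a^2 = (1 + tr M)/4 = 49/625 and a = ±7/25. Taking a = 7/25: M21 - M12 = 0, M13 - M31 = 672/625, M32 - M23 = 0, giving b12 = 0, b13 = 24/25, b23 = 0, i.e. R = 7/25 + 24/25*e13.
Its e13 coefficient is already positive.
Answer: 7/25 + 24/25*e13. Recall the cover is two-to-one: with M of trace -429/625, both preimages act alike, and the stated e13 sign chooses the sheet.


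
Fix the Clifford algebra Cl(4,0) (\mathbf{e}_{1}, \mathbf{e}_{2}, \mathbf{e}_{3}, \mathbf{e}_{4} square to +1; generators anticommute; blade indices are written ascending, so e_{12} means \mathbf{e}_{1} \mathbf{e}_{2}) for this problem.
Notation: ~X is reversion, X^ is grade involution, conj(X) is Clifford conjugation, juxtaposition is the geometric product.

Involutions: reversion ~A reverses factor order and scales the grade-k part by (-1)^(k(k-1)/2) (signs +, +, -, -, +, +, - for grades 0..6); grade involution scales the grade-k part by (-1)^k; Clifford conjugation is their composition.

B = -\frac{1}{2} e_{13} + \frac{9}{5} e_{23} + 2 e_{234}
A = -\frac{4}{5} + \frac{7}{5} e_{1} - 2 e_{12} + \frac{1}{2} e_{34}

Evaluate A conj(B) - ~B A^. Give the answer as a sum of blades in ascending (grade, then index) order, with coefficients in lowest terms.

first term: -e_{2} + \frac{7}{10} e_{3} + \frac{16}{5} e_{13} - \frac{1}{4} e_{14} + \frac{61}{25} e_{23} + \frac{9}{10} e_{24} - \frac{63}{25} e_{123} - 4 e_{134} - \frac{8}{5} e_{234} + \frac{14}{5} e_{1234}
second term: e_{2} + \frac{7}{10} e_{3} - 4 e_{13} + \frac{1}{4} e_{14} + \frac{11}{25} e_{23} - \frac{9}{10} e_{24} + \frac{63}{25} e_{123} - 4 e_{134} + \frac{8}{5} e_{234} - \frac{14}{5} e_{1234}
Answer: -2 e_{2} + \frac{36}{5} e_{13} - \frac{1}{2} e_{14} + 2 e_{23} + \frac{9}{5} e_{24} - \frac{126}{25} e_{123} - \frac{16}{5} e_{234} + \frac{28}{5} e_{1234}


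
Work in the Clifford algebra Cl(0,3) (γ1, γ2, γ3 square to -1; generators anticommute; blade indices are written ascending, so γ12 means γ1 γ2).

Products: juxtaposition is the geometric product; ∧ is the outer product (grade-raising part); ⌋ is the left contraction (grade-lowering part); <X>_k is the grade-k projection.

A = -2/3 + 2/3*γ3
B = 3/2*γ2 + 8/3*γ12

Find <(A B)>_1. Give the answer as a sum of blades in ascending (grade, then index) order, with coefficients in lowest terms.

step 1: -γ2 - 16/9*γ12 - γ23 + 16/9*γ123
step 2: -γ2
Answer: -γ2


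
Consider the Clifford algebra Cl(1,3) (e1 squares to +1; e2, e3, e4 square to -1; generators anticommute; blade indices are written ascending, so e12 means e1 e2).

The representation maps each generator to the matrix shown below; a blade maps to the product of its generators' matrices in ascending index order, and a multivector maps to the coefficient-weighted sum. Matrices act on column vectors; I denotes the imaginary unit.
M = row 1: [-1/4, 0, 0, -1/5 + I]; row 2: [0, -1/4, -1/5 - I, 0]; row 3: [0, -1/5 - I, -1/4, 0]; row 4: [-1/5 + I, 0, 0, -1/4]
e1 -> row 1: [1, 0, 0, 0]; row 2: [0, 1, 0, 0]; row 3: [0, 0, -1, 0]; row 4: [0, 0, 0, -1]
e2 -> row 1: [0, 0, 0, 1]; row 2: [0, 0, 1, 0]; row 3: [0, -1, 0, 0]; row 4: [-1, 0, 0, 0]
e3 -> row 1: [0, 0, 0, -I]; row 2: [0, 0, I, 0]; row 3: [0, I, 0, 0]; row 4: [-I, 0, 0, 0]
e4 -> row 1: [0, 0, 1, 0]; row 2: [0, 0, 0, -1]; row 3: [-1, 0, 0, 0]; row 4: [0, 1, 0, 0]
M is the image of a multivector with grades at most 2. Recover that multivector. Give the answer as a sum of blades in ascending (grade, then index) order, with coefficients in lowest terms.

Method: the blade images are trace-orthogonal — tr(rho(e_A) rho(e_B)^-1) = 4 if A = B and 0 otherwise — and rho(e_A)^-1 = (e_A)^2 * rho(e_A) with (e_A)^2 = +1 or -1, so the coefficient of e_A in the preimage is (e_A)^2 * tr(M rho(e_A))/4.
Nonzero projections over blades of grade <= 2: 1: (1)^2 = +1, tr(M 1) = -1, coefficient -1/4; e3: (e3)^2 = -1, tr(M rho(e3)) = 4, coefficient -1; e12: (e12)^2 = +1, tr(M rho(e12)) = -4/5, coefficient -1/5. Every other blade of grade <= 2 projects to 0.
Answer: -1/4 - e3 - 1/5*e12


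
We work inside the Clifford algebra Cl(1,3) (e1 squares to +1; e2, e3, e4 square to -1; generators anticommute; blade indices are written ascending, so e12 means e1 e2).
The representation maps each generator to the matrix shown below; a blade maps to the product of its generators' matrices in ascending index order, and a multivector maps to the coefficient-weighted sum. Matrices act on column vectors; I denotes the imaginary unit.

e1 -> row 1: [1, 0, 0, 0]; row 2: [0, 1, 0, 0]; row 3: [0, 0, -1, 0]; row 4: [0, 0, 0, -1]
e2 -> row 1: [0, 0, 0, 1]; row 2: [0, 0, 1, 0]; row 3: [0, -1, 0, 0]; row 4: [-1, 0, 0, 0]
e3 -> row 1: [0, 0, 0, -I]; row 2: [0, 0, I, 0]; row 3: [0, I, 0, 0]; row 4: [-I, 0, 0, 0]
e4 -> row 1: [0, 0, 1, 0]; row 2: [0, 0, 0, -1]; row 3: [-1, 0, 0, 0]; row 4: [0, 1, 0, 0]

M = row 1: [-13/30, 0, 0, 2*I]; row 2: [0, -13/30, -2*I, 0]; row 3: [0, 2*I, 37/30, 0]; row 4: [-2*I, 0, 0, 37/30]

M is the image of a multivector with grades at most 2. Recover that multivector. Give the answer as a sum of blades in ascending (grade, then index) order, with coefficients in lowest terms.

Method: the blade images are trace-orthogonal — tr(rho(e_A) rho(e_B)^-1) = 4 if A = B and 0 otherwise — and rho(e_A)^-1 = (e_A)^2 * rho(e_A) with (e_A)^2 = +1 or -1, so the coefficient of e_A in the preimage is (e_A)^2 * tr(M rho(e_A))/4.
Nonzero projections over blades of grade <= 2: 1: (1)^2 = +1, tr(M 1) = 8/5, coefficient 2/5; e1: (e1)^2 = +1, tr(M rho(e1)) = -10/3, coefficient -5/6; e13: (e13)^2 = +1, tr(M rho(e13)) = -8, coefficient -2. Every other blade of grade <= 2 projects to 0.
Answer: 2/5 - 5/6*e1 - 2*e13


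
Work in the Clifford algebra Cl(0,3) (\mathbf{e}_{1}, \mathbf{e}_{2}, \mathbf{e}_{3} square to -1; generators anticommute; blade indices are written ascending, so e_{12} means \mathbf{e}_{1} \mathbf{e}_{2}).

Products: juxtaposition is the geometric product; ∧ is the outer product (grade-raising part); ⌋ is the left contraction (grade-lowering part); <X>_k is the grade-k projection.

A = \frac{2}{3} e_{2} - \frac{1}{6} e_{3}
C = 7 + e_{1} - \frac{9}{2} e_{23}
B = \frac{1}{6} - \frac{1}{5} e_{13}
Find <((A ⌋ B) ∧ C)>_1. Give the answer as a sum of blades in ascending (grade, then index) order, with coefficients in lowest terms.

step 1: \frac{1}{30} e_{1}
step 2: \frac{7}{30} e_{1} - \frac{3}{20} e_{123}
step 3: \frac{7}{30} e_{1}
Answer: \frac{7}{30} e_{1}


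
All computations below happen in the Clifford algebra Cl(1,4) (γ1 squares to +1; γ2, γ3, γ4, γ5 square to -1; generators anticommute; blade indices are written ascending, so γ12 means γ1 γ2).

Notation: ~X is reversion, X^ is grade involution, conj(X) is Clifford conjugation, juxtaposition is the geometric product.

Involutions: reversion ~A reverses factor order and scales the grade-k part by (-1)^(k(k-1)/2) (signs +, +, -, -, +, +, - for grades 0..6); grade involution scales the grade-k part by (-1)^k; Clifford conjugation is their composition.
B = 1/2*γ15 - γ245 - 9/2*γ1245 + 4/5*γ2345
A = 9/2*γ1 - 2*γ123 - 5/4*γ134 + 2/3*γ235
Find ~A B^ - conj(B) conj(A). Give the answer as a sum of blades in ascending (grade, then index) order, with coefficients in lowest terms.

first term: 8/15*γ4 + 9/4*γ5 + 2/3*γ34 - 1/3*γ123 - γ125 + 3*γ134 - 8/5*γ145 + 53/8*γ235 - 81/4*γ245 - 67/8*γ345 - 5/4*γ1235 + 9/2*γ1245 + 2*γ1345 + 18/5*γ12345
second term: 8/15*γ4 - 9/4*γ5 - 2/3*γ34 + 1/3*γ123 + γ125 - 3*γ134 + 8/5*γ145 - 53/8*γ235 - 81/4*γ245 + 67/8*γ345 - 5/4*γ1235 - 9/2*γ1245 + 2*γ1345 - 18/5*γ12345
Answer: 9/2*γ5 + 4/3*γ34 - 2/3*γ123 - 2*γ125 + 6*γ134 - 16/5*γ145 + 53/4*γ235 - 67/4*γ345 + 9*γ1245 + 36/5*γ12345
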